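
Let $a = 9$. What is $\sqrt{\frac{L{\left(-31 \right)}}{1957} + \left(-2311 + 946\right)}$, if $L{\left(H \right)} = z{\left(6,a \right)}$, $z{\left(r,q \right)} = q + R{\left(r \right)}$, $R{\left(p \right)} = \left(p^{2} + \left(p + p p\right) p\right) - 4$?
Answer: $\frac{2 i \sqrt{1306792621}}{1957} \approx 36.944 i$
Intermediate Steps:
$R{\left(p \right)} = -4 + p^{2} + p \left(p + p^{2}\right)$ ($R{\left(p \right)} = \left(p^{2} + \left(p + p^{2}\right) p\right) - 4 = \left(p^{2} + p \left(p + p^{2}\right)\right) - 4 = -4 + p^{2} + p \left(p + p^{2}\right)$)
$z{\left(r,q \right)} = -4 + q + r^{3} + 2 r^{2}$ ($z{\left(r,q \right)} = q + \left(-4 + r^{3} + 2 r^{2}\right) = -4 + q + r^{3} + 2 r^{2}$)
$L{\left(H \right)} = 293$ ($L{\left(H \right)} = -4 + 9 + 6^{3} + 2 \cdot 6^{2} = -4 + 9 + 216 + 2 \cdot 36 = -4 + 9 + 216 + 72 = 293$)
$\sqrt{\frac{L{\left(-31 \right)}}{1957} + \left(-2311 + 946\right)} = \sqrt{\frac{293}{1957} + \left(-2311 + 946\right)} = \sqrt{293 \cdot \frac{1}{1957} - 1365} = \sqrt{\frac{293}{1957} - 1365} = \sqrt{- \frac{2671012}{1957}} = \frac{2 i \sqrt{1306792621}}{1957}$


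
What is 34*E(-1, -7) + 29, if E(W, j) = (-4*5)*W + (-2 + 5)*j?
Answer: -5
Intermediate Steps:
E(W, j) = -20*W + 3*j
34*E(-1, -7) + 29 = 34*(-20*(-1) + 3*(-7)) + 29 = 34*(20 - 21) + 29 = 34*(-1) + 29 = -34 + 29 = -5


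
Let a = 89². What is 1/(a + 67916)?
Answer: 1/75837 ≈ 1.3186e-5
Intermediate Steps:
a = 7921
1/(a + 67916) = 1/(7921 + 67916) = 1/75837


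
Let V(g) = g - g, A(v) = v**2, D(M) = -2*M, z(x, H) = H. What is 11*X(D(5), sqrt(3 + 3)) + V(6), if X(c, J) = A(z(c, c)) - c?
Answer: 1210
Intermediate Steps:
V(g) = 0
X(c, J) = c**2 - c
11*X(D(5), sqrt(3 + 3)) + V(6) = 11*((-2*5)*(-1 - 2*5)) + 0 = 11*(-10*(-1 - 10)) + 0 = 11*(-10*(-11)) + 0 = 11*110 + 0 = 1210 + 0 = 1210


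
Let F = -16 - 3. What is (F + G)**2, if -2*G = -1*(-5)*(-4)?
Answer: 81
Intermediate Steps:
F = -19
G = 10 (G = -(-1*(-5))*(-4)/2 = -5*(-4)/2 = -1/2*(-20) = 10)
(F + G)**2 = (-19 + 10)**2 = (-9)**2 = 81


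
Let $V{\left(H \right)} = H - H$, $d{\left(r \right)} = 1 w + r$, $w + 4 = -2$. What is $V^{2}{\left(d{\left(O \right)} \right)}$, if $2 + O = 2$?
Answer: $0$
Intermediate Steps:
$O = 0$ ($O = -2 + 2 = 0$)
$w = -6$ ($w = -4 - 2 = -6$)
$d{\left(r \right)} = -6 + r$ ($d{\left(r \right)} = 1 \left(-6\right) + r = -6 + r$)
$V{\left(H \right)} = 0$
$V^{2}{\left(d{\left(O \right)} \right)} = 0^{2} = 0$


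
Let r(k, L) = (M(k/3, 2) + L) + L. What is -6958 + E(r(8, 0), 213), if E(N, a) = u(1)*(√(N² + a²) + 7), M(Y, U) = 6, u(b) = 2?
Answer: -6944 + 6*√5045 ≈ -6517.8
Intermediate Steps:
r(k, L) = 6 + 2*L (r(k, L) = (6 + L) + L = 6 + 2*L)
E(N, a) = 14 + 2*√(N² + a²) (E(N, a) = 2*(√(N² + a²) + 7) = 2*(7 + √(N² + a²)) = 14 + 2*√(N² + a²))
-6958 + E(r(8, 0), 213) = -6958 + (14 + 2*√((6 + 2*0)² + 213²)) = -6958 + (14 + 2*√((6 + 0)² + 45369)) = -6958 + (14 + 2*√(6² + 45369)) = -6958 + (14 + 2*√(36 + 45369)) = -6958 + (14 + 2*√45405) = -6958 + (14 + 2*(3*√5045)) = -6958 + (14 + 6*√5045) = -6944 + 6*√5045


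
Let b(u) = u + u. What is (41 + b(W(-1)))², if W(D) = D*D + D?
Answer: 1681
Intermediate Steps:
W(D) = D + D² (W(D) = D² + D = D + D²)
b(u) = 2*u
(41 + b(W(-1)))² = (41 + 2*(-(1 - 1)))² = (41 + 2*(-1*0))² = (41 + 2*0)² = (41 + 0)² = 41² = 1681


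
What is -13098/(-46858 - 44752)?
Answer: 6549/45805 ≈ 0.14298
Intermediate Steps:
-13098/(-46858 - 44752) = -13098/(-91610) = -13098*(-1/91610) = 6549/45805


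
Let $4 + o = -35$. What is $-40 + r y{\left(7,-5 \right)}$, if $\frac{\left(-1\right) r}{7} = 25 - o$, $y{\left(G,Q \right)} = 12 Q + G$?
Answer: $23704$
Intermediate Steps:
$y{\left(G,Q \right)} = G + 12 Q$
$o = -39$ ($o = -4 - 35 = -39$)
$r = -448$ ($r = - 7 \left(25 - -39\right) = - 7 \left(25 + 39\right) = \left(-7\right) 64 = -448$)
$-40 + r y{\left(7,-5 \right)} = -40 - 448 \left(7 + 12 \left(-5\right)\right) = -40 - 448 \left(7 - 60\right) = -40 - -23744 = -40 + 23744 = 23704$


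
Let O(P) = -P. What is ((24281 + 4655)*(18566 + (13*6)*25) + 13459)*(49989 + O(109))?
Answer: 29611982017800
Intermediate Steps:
((24281 + 4655)*(18566 + (13*6)*25) + 13459)*(49989 + O(109)) = ((24281 + 4655)*(18566 + (13*6)*25) + 13459)*(49989 - 1*109) = (28936*(18566 + 78*25) + 13459)*(49989 - 109) = (28936*(18566 + 1950) + 13459)*49880 = (28936*20516 + 13459)*49880 = (593650976 + 13459)*49880 = 593664435*49880 = 29611982017800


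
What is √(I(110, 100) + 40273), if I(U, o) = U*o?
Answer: 9*√633 ≈ 226.44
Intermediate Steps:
√(I(110, 100) + 40273) = √(110*100 + 40273) = √(11000 + 40273) = √51273 = 9*√633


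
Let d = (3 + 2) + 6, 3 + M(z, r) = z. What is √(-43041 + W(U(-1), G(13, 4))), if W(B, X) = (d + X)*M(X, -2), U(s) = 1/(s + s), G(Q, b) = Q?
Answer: I*√42801 ≈ 206.88*I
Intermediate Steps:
M(z, r) = -3 + z
U(s) = 1/(2*s)
d = 11 (d = 5 + 6 = 11)
W(B, X) = (-3 + X)*(11 + X) (W(B, X) = (11 + X)*(-3 + X) = (-3 + X)*(11 + X))
√(-43041 + W(U(-1), G(13, 4))) = √(-43041 + (-3 + 13)*(11 + 13)) = √(-43041 + 10*24) = √(-43041 + 240) = √(-42801) = I*√42801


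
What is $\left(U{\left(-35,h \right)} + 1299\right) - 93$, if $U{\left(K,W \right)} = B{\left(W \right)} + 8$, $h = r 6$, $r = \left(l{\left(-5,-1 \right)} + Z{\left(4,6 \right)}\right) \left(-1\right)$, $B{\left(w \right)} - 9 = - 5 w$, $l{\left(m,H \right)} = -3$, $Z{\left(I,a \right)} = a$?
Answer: $1313$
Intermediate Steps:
$B{\left(w \right)} = 9 - 5 w$
$r = -3$ ($r = \left(-3 + 6\right) \left(-1\right) = 3 \left(-1\right) = -3$)
$h = -18$ ($h = \left(-3\right) 6 = -18$)
$U{\left(K,W \right)} = 17 - 5 W$ ($U{\left(K,W \right)} = \left(9 - 5 W\right) + 8 = 17 - 5 W$)
$\left(U{\left(-35,h \right)} + 1299\right) - 93 = \left(\left(17 - -90\right) + 1299\right) - 93 = \left(\left(17 + 90\right) + 1299\right) - 93 = \left(107 + 1299\right) - 93 = 1406 - 93 = 1313$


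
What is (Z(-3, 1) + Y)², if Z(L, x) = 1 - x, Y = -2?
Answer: 4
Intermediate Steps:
(Z(-3, 1) + Y)² = ((1 - 1*1) - 2)² = ((1 - 1) - 2)² = (0 - 2)² = (-2)² = 4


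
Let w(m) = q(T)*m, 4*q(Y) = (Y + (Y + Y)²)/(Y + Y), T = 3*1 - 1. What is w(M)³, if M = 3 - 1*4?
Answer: -729/512 ≈ -1.4238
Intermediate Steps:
T = 2 (T = 3 - 1 = 2)
M = -1 (M = 3 - 4 = -1)
q(Y) = (Y + 4*Y²)/(8*Y) (q(Y) = ((Y + (Y + Y)²)/(Y + Y))/4 = ((Y + (2*Y)²)/((2*Y)))/4 = ((Y + 4*Y²)*(1/(2*Y)))/4 = ((Y + 4*Y²)/(2*Y))/4 = (Y + 4*Y²)/(8*Y))
w(m) = 9*m/8 (w(m) = (⅛ + (½)*2)*m = (⅛ + 1)*m = 9*m/8)
w(M)³ = ((9/8)*(-1))³ = (-9/8)³ = -729/512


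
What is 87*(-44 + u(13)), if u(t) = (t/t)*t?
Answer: -2697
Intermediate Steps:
u(t) = t (u(t) = 1*t = t)
87*(-44 + u(13)) = 87*(-44 + 13) = 87*(-31) = -2697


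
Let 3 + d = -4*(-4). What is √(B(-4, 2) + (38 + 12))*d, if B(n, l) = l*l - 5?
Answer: 91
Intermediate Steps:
B(n, l) = -5 + l² (B(n, l) = l² - 5 = -5 + l²)
d = 13 (d = -3 - 4*(-4) = -3 + 16 = 13)
√(B(-4, 2) + (38 + 12))*d = √((-5 + 2²) + (38 + 12))*13 = √((-5 + 4) + 50)*13 = √(-1 + 50)*13 = √49*13 = 7*13 = 91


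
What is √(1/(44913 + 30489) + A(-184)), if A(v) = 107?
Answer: √67593829670/25134 ≈ 10.344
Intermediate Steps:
√(1/(44913 + 30489) + A(-184)) = √(1/(44913 + 30489) + 107) = √(1/75402 + 107) = √(8068015/75402) = √67593829670/25134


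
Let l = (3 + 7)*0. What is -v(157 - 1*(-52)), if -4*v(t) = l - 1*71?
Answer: -71/4 ≈ -17.750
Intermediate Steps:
l = 0 (l = 10*0 = 0)
v(t) = 71/4 (v(t) = -(0 - 1*71)/4 = -(0 - 71)/4 = -1/4*(-71) = 71/4)
-v(157 - 1*(-52)) = -1*71/4 = -71/4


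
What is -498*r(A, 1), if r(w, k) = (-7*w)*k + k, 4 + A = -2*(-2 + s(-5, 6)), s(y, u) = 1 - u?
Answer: 34362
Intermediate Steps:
A = 10 (A = -4 - 2*(-2 + (1 - 1*6)) = -4 - 2*(-2 + (1 - 6)) = -4 - 2*(-2 - 5) = -4 - 2*(-7) = -4 + 14 = 10)
r(w, k) = k - 7*k*w (r(w, k) = -7*k*w + k = k - 7*k*w)
-498*r(A, 1) = -498*(1 - 7*10) = -498*(1 - 70) = -498*(-69) = 34362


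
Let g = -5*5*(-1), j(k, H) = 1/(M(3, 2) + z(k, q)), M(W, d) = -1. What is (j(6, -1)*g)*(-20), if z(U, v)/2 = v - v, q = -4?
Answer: 500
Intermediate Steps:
z(U, v) = 0 (z(U, v) = 2*(v - v) = 2*0 = 0)
j(k, H) = -1 (j(k, H) = 1/(-1 + 0) = 1/(-1) = -1)
g = 25 (g = -25*(-1) = 25)
(j(6, -1)*g)*(-20) = -1*25*(-20) = -25*(-20) = 500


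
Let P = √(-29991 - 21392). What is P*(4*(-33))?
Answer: -132*I*√51383 ≈ -29922.0*I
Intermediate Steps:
P = I*√51383 (P = √(-51383) = I*√51383 ≈ 226.68*I)
P*(4*(-33)) = (I*√51383)*(4*(-33)) = (I*√51383)*(-132) = -132*I*√51383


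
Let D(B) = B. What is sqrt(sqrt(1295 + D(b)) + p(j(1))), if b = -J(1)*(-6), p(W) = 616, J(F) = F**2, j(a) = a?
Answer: sqrt(616 + sqrt(1301)) ≈ 25.536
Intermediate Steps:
b = 6 (b = -1*1**2*(-6) = -1*1*(-6) = -1*(-6) = 6)
sqrt(sqrt(1295 + D(b)) + p(j(1))) = sqrt(sqrt(1295 + 6) + 616) = sqrt(sqrt(1301) + 616) = sqrt(616 + sqrt(1301))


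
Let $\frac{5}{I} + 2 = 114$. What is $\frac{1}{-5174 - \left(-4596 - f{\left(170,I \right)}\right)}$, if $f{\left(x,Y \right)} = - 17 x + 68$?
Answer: $- \frac{1}{3400} \approx -0.00029412$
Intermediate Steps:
$I = \frac{5}{112}$ ($I = \frac{5}{-2 + 114} = \frac{5}{112} \approx 0.044643$)
$f{\left(x,Y \right)} = 68 - 17 x$
$\frac{1}{-5174 - \left(-4596 - f{\left(170,I \right)}\right)} = \frac{1}{-5174 + \left(\left(\left(68 - 2890\right) + 17153\right) - 12557\right)} = \frac{1}{-5174 + \left(\left(-2822 + 17153\right) - 12557\right)} = \frac{1}{-5174 + \left(14331 - 12557\right)} = \frac{1}{-5174 + 1774} = \frac{1}{-3400} = - \frac{1}{3400}$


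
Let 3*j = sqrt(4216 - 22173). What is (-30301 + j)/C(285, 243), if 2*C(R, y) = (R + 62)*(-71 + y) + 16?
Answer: -30301/29850 + I*sqrt(17957)/89550 ≈ -1.0151 + 0.0014964*I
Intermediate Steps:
j = I*sqrt(17957)/3 (j = sqrt(4216 - 22173)/3 = sqrt(-17957)/3 = (I*sqrt(17957))/3 = I*sqrt(17957)/3 ≈ 44.668*I)
C(R, y) = 8 + (-71 + y)*(62 + R)/2 (C(R, y) = ((R + 62)*(-71 + y) + 16)/2 = ((62 + R)*(-71 + y) + 16)/2 = ((-71 + y)*(62 + R) + 16)/2 = (16 + (-71 + y)*(62 + R))/2 = 8 + (-71 + y)*(62 + R)/2)
(-30301 + j)/C(285, 243) = (-30301 + I*sqrt(17957)/3)/(-2193 + 31*243 - 71/2*285 + (1/2)*285*243) = (-30301 + I*sqrt(17957)/3)/(-2193 + 7533 - 20235/2 + 69255/2) = (-30301 + I*sqrt(17957)/3)/29850 = (-30301 + I*sqrt(17957)/3)*(1/29850) = -30301/29850 + I*sqrt(17957)/89550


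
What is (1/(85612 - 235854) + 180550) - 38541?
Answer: 21335716177/150242 ≈ 1.4201e+5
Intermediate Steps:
(1/(85612 - 235854) + 180550) - 38541 = (1/(-150242) + 180550) - 38541 = (-1/150242 + 180550) - 38541 = 27126193099/150242 - 38541 = 21335716177/150242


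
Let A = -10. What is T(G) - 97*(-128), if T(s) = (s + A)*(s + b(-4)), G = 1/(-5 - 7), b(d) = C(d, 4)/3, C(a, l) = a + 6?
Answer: 1787057/144 ≈ 12410.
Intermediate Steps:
C(a, l) = 6 + a
b(d) = 2 + d/3 (b(d) = (6 + d)/3 = (6 + d)*(1/3) = 2 + d/3)
G = -1/12 (G = 1/(-12) = -1/12 ≈ -0.083333)
T(s) = (-10 + s)*(2/3 + s) (T(s) = (s - 10)*(s + (2 + (1/3)*(-4))) = (-10 + s)*(s + (2 - 4/3)) = (-10 + s)*(s + 2/3) = (-10 + s)*(2/3 + s))
T(G) - 97*(-128) = (-20/3 + (-1/12)**2 - 28/3*(-1/12)) - 97*(-128) = (-20/3 + 1/144 + 7/9) + 12416 = -847/144 + 12416 = 1787057/144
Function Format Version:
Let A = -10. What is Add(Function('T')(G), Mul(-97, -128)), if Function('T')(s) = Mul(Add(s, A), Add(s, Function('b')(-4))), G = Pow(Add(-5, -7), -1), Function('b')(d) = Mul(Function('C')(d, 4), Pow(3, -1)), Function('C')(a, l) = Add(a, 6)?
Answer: Rational(1787057, 144) ≈ 12410.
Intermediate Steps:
Function('C')(a, l) = Add(6, a)
Function('b')(d) = Add(2, Mul(Rational(1, 3), d)) (Function('b')(d) = Mul(Add(6, d), Pow(3, -1)) = Mul(Add(6, d), Rational(1, 3)) = Add(2, Mul(Rational(1, 3), d)))
G = Rational(-1, 12) (G = Pow(-12, -1) = Rational(-1, 12) ≈ -0.083333)
Function('T')(s) = Mul(Add(-10, s), Add(Rational(2, 3), s)) (Function('T')(s) = Mul(Add(s, -10), Add(s, Add(2, Mul(Rational(1, 3), -4)))) = Mul(Add(-10, s), Add(s, Add(2, Rational(-4, 3)))) = Mul(Add(-10, s), Add(s, Rational(2, 3))) = Mul(Add(-10, s), Add(Rational(2, 3), s)))
Add(Function('T')(G), Mul(-97, -128)) = Add(Add(Rational(-20, 3), Pow(Rational(-1, 12), 2), Mul(Rational(-28, 3), Rational(-1, 12))), Mul(-97, -128)) = Add(Add(Rational(-20, 3), Rational(1, 144), Rational(7, 9)), 12416) = Add(Rational(-847, 144), 12416) = Rational(1787057, 144)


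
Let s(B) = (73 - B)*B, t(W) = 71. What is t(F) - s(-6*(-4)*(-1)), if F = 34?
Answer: 2399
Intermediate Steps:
s(B) = B*(73 - B)
t(F) - s(-6*(-4)*(-1)) = 71 - -6*(-4)*(-1)*(73 - (-6*(-4))*(-1)) = 71 - 24*(-1)*(73 - 24*(-1)) = 71 - (-24)*(73 - 1*(-24)) = 71 - (-24)*(73 + 24) = 71 - (-24)*97 = 71 - 1*(-2328) = 71 + 2328 = 2399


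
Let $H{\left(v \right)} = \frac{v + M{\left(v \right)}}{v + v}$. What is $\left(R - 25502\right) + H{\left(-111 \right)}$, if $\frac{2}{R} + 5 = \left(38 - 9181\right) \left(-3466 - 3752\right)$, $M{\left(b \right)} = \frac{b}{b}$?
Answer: $- \frac{186807516380501}{7325352759} \approx -25502.0$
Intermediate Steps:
$M{\left(b \right)} = 1$
$H{\left(v \right)} = \frac{1 + v}{2 v}$ ($H{\left(v \right)} = \frac{v + 1}{v + v} = \frac{1 + v}{2 v}$)
$R = \frac{2}{65994169}$ ($R = \frac{2}{-5 + \left(38 - 9181\right) \left(-3466 - 3752\right)} = \frac{2}{-5 - -65994174} = \frac{2}{-5 + 65994174} = \frac{2}{65994169} \approx 3.0306 \cdot 10^{-8}$)
$\left(R - 25502\right) + H{\left(-111 \right)} = \left(\frac{2}{65994169} - 25502\right) + \frac{1 - 111}{2 \left(-111\right)} = - \frac{1682983297836}{65994169} + \frac{1}{2} \left(- \frac{1}{111}\right) \left(-110\right) = - \frac{1682983297836}{65994169} + \frac{55}{111} = - \frac{186807516380501}{7325352759}$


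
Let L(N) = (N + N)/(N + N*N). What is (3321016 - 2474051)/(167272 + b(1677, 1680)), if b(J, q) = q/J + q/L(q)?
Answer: 67636205/126119424 ≈ 0.53629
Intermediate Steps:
L(N) = 2*N/(N + N²) (L(N) = (2*N)/(N + N²) = 2*N/(N + N²))
b(J, q) = q/J + q*(½ + q/2) (b(J, q) = q/J + q/((2/(1 + q))) = q/J + q*(½ + q/2))
(3321016 - 2474051)/(167272 + b(1677, 1680)) = (3321016 - 2474051)/(167272 + (½)*1680*(2 + 1677*(1 + 1680))/1677) = 846965/(167272 + (½)*1680*(1/1677)*(2 + 1677*1681)) = 846965/(167272 + (½)*1680*(1/1677)*(2 + 2819037)) = 846965/(167272 + (½)*1680*(1/1677)*2819039) = 846965/(167272 + 789330920/559) = 846965/(882835968/559) = 846965*(559/882835968) = 67636205/126119424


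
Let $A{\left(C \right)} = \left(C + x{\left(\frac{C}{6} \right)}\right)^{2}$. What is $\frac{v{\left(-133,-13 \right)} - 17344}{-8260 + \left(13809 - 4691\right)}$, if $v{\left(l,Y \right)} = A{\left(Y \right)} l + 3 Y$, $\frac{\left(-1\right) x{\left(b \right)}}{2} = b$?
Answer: $- \frac{246355}{7722} \approx -31.903$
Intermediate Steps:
$x{\left(b \right)} = - 2 b$
$A{\left(C \right)} = \frac{4 C^{2}}{9}$ ($A{\left(C \right)} = \left(C - 2 \frac{C}{6}\right)^{2} = \left(C - \frac{C}{3}\right)^{2} = \left(\frac{2 C}{3}\right)^{2} = \frac{4 C^{2}}{9}$)
$v{\left(l,Y \right)} = 3 Y + \frac{4 l Y^{2}}{9}$ ($v{\left(l,Y \right)} = \frac{4 Y^{2}}{9} l + 3 Y = \frac{4 l Y^{2}}{9} + 3 Y = 3 Y + \frac{4 l Y^{2}}{9}$)
$\frac{v{\left(-133,-13 \right)} - 17344}{-8260 + \left(13809 - 4691\right)} = \frac{\frac{1}{9} \left(-13\right) \left(27 + 4 \left(-13\right) \left(-133\right)\right) - 17344}{-8260 + \left(13809 - 4691\right)} = \frac{\frac{1}{9} \left(-13\right) \left(27 + 6916\right) - 17344}{-8260 + \left(13809 - 4691\right)} = \frac{\frac{1}{9} \left(-13\right) 6943 - 17344}{-8260 + 9118} = \frac{- \frac{90259}{9} - 17344}{858} = \left(- \frac{246355}{9}\right) \frac{1}{858} = - \frac{246355}{7722}$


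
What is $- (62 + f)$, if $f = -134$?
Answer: $72$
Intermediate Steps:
$- (62 + f) = - (62 - 134) = \left(-1\right) \left(-72\right) = 72$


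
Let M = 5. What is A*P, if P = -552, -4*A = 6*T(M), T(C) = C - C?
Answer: 0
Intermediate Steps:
T(C) = 0
A = 0 (A = -3*0/2 = -¼*0 = 0)
A*P = 0*(-552) = 0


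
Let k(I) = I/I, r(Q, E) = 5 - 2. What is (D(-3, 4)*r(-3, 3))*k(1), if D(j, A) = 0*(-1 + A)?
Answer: 0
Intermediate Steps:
D(j, A) = 0
r(Q, E) = 3
k(I) = 1
(D(-3, 4)*r(-3, 3))*k(1) = (0*3)*1 = 0*1 = 0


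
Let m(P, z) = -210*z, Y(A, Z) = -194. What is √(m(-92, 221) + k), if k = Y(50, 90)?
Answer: 2*I*√11651 ≈ 215.88*I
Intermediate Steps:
k = -194
√(m(-92, 221) + k) = √(-210*221 - 194) = √(-46410 - 194) = √(-46604) = 2*I*√11651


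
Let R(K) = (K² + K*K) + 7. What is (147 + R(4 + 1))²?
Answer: 41616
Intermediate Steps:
R(K) = 7 + 2*K² (R(K) = (K² + K²) + 7 = 2*K² + 7 = 7 + 2*K²)
(147 + R(4 + 1))² = (147 + (7 + 2*(4 + 1)²))² = (147 + (7 + 2*5²))² = (147 + (7 + 2*25))² = (147 + (7 + 50))² = (147 + 57)² = 204² = 41616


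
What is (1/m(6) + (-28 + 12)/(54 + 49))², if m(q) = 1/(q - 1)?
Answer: 249001/10609 ≈ 23.471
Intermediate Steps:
m(q) = 1/(-1 + q)
(1/m(6) + (-28 + 12)/(54 + 49))² = (1/(1/(-1 + 6)) + (-28 + 12)/(54 + 49))² = (1/(1/5) - 16/103)² = (1/(⅕) - 16*1/103)² = (5 - 16/103)² = (499/103)² = 249001/10609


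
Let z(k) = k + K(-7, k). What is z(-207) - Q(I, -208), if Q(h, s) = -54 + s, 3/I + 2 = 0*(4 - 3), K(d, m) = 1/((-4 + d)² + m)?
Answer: 4729/86 ≈ 54.988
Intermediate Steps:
K(d, m) = 1/(m + (-4 + d)²)
I = -3/2 (I = 3/(-2 + 0*(4 - 3)) = 3/(-2 + 0*1) = 3/(-2 + 0) = 3/(-2) = 3*(-½) = -3/2 ≈ -1.5000)
z(k) = k + 1/(121 + k) (z(k) = k + 1/(k + (-4 - 7)²) = k + 1/(k + (-11)²) = k + 1/(k + 121) = k + 1/(121 + k))
z(-207) - Q(I, -208) = (1 - 207*(121 - 207))/(121 - 207) - (-54 - 208) = (1 - 207*(-86))/(-86) - 1*(-262) = -(1 + 17802)/86 + 262 = -1/86*17803 + 262 = -17803/86 + 262 = 4729/86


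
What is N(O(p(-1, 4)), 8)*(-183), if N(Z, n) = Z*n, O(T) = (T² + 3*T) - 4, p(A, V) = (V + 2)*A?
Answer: -20496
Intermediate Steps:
p(A, V) = A*(2 + V) (p(A, V) = (2 + V)*A = A*(2 + V))
O(T) = -4 + T² + 3*T
N(O(p(-1, 4)), 8)*(-183) = ((-4 + (-(2 + 4))² + 3*(-(2 + 4)))*8)*(-183) = ((-4 + (-1*6)² + 3*(-1*6))*8)*(-183) = ((-4 + (-6)² + 3*(-6))*8)*(-183) = ((-4 + 36 - 18)*8)*(-183) = (14*8)*(-183) = 112*(-183) = -20496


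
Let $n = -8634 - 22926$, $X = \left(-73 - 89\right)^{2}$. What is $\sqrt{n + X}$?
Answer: $2 i \sqrt{1329} \approx 72.911 i$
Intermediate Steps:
$X = 26244$ ($X = \left(-162\right)^{2} = 26244$)
$n = -31560$
$\sqrt{n + X} = \sqrt{-31560 + 26244} = \sqrt{-5316} = 2 i \sqrt{1329}$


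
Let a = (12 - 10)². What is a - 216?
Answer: -212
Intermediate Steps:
a = 4 (a = 2² = 4)
a - 216 = 4 - 216 = -212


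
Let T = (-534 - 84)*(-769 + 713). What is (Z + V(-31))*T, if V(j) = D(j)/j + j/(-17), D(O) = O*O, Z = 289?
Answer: 152863536/17 ≈ 8.9920e+6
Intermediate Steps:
T = 34608 (T = -618*(-56) = 34608)
D(O) = O**2
V(j) = 16*j/17 (V(j) = j**2/j + j/(-17) = j + j*(-1/17) = j - j/17 = 16*j/17)
(Z + V(-31))*T = (289 + (16/17)*(-31))*34608 = (289 - 496/17)*34608 = (4417/17)*34608 = 152863536/17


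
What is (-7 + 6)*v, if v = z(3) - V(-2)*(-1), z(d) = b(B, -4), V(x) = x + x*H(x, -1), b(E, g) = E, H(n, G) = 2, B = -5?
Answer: 11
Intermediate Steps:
V(x) = 3*x (V(x) = x + x*2 = x + 2*x = 3*x)
z(d) = -5
v = -11 (v = -5 - 3*(-2)*(-1) = -5 - (-6)*(-1) = -5 - 1*6 = -5 - 6 = -11)
(-7 + 6)*v = (-7 + 6)*(-11) = -1*(-11) = 11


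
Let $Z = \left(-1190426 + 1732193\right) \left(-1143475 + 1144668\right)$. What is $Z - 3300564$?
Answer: $643027467$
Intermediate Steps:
$Z = 646328031$ ($Z = 541767 \cdot 1193 = 646328031$)
$Z - 3300564 = 646328031 - 3300564 = 643027467$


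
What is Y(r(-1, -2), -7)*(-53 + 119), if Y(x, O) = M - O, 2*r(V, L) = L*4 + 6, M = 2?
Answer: 594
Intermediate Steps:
r(V, L) = 3 + 2*L (r(V, L) = (L*4 + 6)/2 = (4*L + 6)/2 = (6 + 4*L)/2 = 3 + 2*L)
Y(x, O) = 2 - O
Y(r(-1, -2), -7)*(-53 + 119) = (2 - 1*(-7))*(-53 + 119) = (2 + 7)*66 = 9*66 = 594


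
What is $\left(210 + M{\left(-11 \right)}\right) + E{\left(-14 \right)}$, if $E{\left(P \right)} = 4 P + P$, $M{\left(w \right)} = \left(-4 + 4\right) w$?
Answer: $140$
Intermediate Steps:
$M{\left(w \right)} = 0$ ($M{\left(w \right)} = 0 w = 0$)
$E{\left(P \right)} = 5 P$
$\left(210 + M{\left(-11 \right)}\right) + E{\left(-14 \right)} = \left(210 + 0\right) + 5 \left(-14\right) = 210 - 70 = 140$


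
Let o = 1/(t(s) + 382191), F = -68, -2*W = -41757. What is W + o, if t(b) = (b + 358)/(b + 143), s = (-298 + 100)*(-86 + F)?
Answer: 97781967172493/4683380854 ≈ 20879.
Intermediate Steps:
W = 41757/2 (W = -½*(-41757) = 41757/2 ≈ 20879.)
s = 30492 (s = (-298 + 100)*(-86 - 68) = -198*(-154) = 30492)
t(b) = (358 + b)/(143 + b)
o = 6127/2341690427 (o = 1/((358 + 30492)/(143 + 30492) + 382191) = 1/(30850/30635 + 382191) = 1/((1/30635)*30850 + 382191) = 1/(6170/6127 + 382191) = 1/(2341690427/6127) = 6127/2341690427 ≈ 2.6165e-6)
W + o = 41757/2 + 6127/2341690427 = 97781967172493/4683380854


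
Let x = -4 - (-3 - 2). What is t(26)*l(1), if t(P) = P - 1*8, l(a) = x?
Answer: 18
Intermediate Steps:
x = 1 (x = -4 - 1*(-5) = -4 + 5 = 1)
l(a) = 1
t(P) = -8 + P (t(P) = P - 8 = -8 + P)
t(26)*l(1) = (-8 + 26)*1 = 18*1 = 18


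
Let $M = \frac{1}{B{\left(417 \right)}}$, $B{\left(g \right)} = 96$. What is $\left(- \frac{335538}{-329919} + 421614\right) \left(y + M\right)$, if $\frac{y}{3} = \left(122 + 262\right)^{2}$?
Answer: $\frac{164087630753284681}{879784} \approx 1.8651 \cdot 10^{11}$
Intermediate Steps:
$y = 442368$ ($y = 3 \left(122 + 262\right)^{2} = 3 \cdot 384^{2} = 3 \cdot 147456 = 442368$)
$M = \frac{1}{96} \approx 0.010417$
$\left(- \frac{335538}{-329919} + 421614\right) \left(y + M\right) = \left(- \frac{335538}{-329919} + 421614\right) \left(442368 + \frac{1}{96}\right) = \left(\left(-335538\right) \left(- \frac{1}{329919}\right) + 421614\right) \frac{42467329}{96} = \left(\frac{111846}{109973} + 421614\right) \frac{42467329}{96} = \frac{46366268268}{109973} \cdot \frac{42467329}{96} = \frac{164087630753284681}{879784}$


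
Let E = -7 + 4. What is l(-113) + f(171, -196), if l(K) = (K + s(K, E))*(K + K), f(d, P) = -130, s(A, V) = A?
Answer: 50946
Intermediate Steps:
E = -3
l(K) = 4*K² (l(K) = (K + K)*(K + K) = (2*K)*(2*K) = 4*K²)
l(-113) + f(171, -196) = 4*(-113)² - 130 = 4*12769 - 130 = 51076 - 130 = 50946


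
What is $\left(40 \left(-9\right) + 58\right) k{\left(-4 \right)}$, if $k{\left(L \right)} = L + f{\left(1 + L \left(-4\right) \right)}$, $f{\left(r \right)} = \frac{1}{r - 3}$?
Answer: $\frac{8305}{7} \approx 1186.4$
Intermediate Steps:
$f{\left(r \right)} = \frac{1}{-3 + r}$
$k{\left(L \right)} = L + \frac{1}{-2 - 4 L}$ ($k{\left(L \right)} = L + \frac{1}{-3 + \left(1 + L \left(-4\right)\right)} = L + \frac{1}{-3 - \left(-1 + 4 L\right)} = L + \frac{1}{-2 - 4 L}$)
$\left(40 \left(-9\right) + 58\right) k{\left(-4 \right)} = \left(40 \left(-9\right) + 58\right) \left(-4 - \frac{1}{2 + 4 \left(-4\right)}\right) = \left(-360 + 58\right) \left(-4 - \frac{1}{2 - 16}\right) = - 302 \left(-4 - \frac{1}{-14}\right) = - 302 \left(-4 - - \frac{1}{14}\right) = - 302 \left(-4 + \frac{1}{14}\right) = \left(-302\right) \left(- \frac{55}{14}\right) = \frac{8305}{7}$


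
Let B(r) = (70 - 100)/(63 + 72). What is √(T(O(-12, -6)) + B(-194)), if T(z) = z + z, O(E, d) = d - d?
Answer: I*√2/3 ≈ 0.4714*I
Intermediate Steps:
O(E, d) = 0
T(z) = 2*z
B(r) = -2/9 (B(r) = -30/135 = -30*1/135 = -2/9)
√(T(O(-12, -6)) + B(-194)) = √(2*0 - 2/9) = √(0 - 2/9) = √(-2/9) = I*√2/3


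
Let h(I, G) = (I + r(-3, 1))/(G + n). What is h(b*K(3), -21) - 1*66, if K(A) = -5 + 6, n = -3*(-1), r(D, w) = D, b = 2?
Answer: -1187/18 ≈ -65.944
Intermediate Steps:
n = 3
K(A) = 1
h(I, G) = (-3 + I)/(3 + G) (h(I, G) = (I - 3)/(G + 3) = (-3 + I)/(3 + G))
h(b*K(3), -21) - 1*66 = (-3 + 2*1)/(3 - 21) - 1*66 = (-3 + 2)/(-18) - 66 = -1/18*(-1) - 66 = 1/18 - 66 = -1187/18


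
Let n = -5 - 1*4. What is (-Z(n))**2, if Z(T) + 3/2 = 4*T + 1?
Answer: 5329/4 ≈ 1332.3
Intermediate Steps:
n = -9 (n = -5 - 4 = -9)
Z(T) = -1/2 + 4*T (Z(T) = -3/2 + (4*T + 1) = -3/2 + (1 + 4*T) = -1/2 + 4*T)
(-Z(n))**2 = (-(-1/2 + 4*(-9)))**2 = (-(-1/2 - 36))**2 = (-1*(-73/2))**2 = (73/2)**2 = 5329/4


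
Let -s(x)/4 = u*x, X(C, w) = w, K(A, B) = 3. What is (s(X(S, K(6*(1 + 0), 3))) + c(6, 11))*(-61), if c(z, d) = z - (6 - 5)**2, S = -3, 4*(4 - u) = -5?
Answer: 3538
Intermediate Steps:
u = 21/4 (u = 4 - 1/4*(-5) = 4 + 5/4 = 21/4 ≈ 5.2500)
c(z, d) = -1 + z (c(z, d) = z - 1*1**2 = z - 1*1 = z - 1 = -1 + z)
s(x) = -21*x
(s(X(S, K(6*(1 + 0), 3))) + c(6, 11))*(-61) = (-21*3 + (-1 + 6))*(-61) = (-63 + 5)*(-61) = -58*(-61) = 3538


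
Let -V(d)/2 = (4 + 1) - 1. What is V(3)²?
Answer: 64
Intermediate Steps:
V(d) = -8 (V(d) = -2*((4 + 1) - 1) = -2*(5 - 1) = -2*4 = -8)
V(3)² = (-8)² = 64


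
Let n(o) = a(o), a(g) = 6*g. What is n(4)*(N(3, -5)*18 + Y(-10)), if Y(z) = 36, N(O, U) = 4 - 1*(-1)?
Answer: 3024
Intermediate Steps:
N(O, U) = 5 (N(O, U) = 4 + 1 = 5)
n(o) = 6*o
n(4)*(N(3, -5)*18 + Y(-10)) = (6*4)*(5*18 + 36) = 24*(90 + 36) = 24*126 = 3024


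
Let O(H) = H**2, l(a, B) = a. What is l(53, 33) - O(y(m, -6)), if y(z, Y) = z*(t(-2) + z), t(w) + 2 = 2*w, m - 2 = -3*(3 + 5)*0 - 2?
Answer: 53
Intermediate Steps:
m = 0 (m = 2 + (-3*(3 + 5)*0 - 2) = 2 + (-3*8*0 - 2) = 2 + (-24*0 - 2) = 2 + (0 - 2) = 2 - 2 = 0)
t(w) = -2 + 2*w
y(z, Y) = z*(-6 + z) (y(z, Y) = z*((-2 + 2*(-2)) + z) = z*((-2 - 4) + z) = z*(-6 + z))
l(53, 33) - O(y(m, -6)) = 53 - (0*(-6 + 0))**2 = 53 - (0*(-6))**2 = 53 - 1*0**2 = 53 - 1*0 = 53 + 0 = 53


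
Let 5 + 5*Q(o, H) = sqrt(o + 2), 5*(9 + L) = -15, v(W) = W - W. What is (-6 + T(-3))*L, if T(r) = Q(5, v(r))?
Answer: 84 - 12*sqrt(7)/5 ≈ 77.650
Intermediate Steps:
v(W) = 0
L = -12 (L = -9 + (1/5)*(-15) = -9 - 3 = -12)
Q(o, H) = -1 + sqrt(2 + o)/5 (Q(o, H) = -1 + sqrt(o + 2)/5 = -1 + sqrt(2 + o)/5)
T(r) = -1 + sqrt(7)/5 (T(r) = -1 + sqrt(2 + 5)/5 = -1 + sqrt(7)/5)
(-6 + T(-3))*L = (-6 + (-1 + sqrt(7)/5))*(-12) = (-7 + sqrt(7)/5)*(-12) = 84 - 12*sqrt(7)/5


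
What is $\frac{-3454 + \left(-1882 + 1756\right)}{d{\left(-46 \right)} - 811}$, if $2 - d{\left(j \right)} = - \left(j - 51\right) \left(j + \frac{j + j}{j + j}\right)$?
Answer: $- \frac{895}{889} \approx -1.0067$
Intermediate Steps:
$d{\left(j \right)} = 2 + \left(1 + j\right) \left(-51 + j\right)$ ($d{\left(j \right)} = 2 - - \left(j - 51\right) \left(j + \frac{j + j}{j + j}\right) = 2 - - \left(-51 + j\right) \left(j + \frac{2 j}{2 j}\right) = 2 - - \left(-51 + j\right) \left(j + 2 j \frac{1}{2 j}\right) = 2 - - \left(-51 + j\right) \left(j + 1\right) = 2 - - \left(-51 + j\right) \left(1 + j\right) = 2 - - \left(1 + j\right) \left(-51 + j\right) = 2 + \left(1 + j\right) \left(-51 + j\right)$)
$\frac{-3454 + \left(-1882 + 1756\right)}{d{\left(-46 \right)} - 811} = \frac{-3454 + \left(-1882 + 1756\right)}{\left(-49 + \left(-46\right)^{2} - -2300\right) - 811} = \frac{-3454 - 126}{\left(-49 + 2116 + 2300\right) - 811} = - \frac{3580}{4367 - 811} = - \frac{3580}{3556} = \left(-3580\right) \frac{1}{3556} = - \frac{895}{889}$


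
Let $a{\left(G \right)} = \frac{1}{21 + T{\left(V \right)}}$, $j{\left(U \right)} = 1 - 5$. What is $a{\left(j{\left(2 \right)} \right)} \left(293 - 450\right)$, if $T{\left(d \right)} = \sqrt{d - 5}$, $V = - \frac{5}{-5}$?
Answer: $- \frac{3297}{445} + \frac{314 i}{445} \approx -7.409 + 0.70562 i$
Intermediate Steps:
$j{\left(U \right)} = -4$
$V = 1$ ($V = \left(-5\right) \left(- \frac{1}{5}\right) = 1$)
$T{\left(d \right)} = \sqrt{-5 + d}$
$a{\left(G \right)} = \frac{21 - 2 i}{445}$ ($a{\left(G \right)} = \frac{1}{21 + \sqrt{-5 + 1}} = \frac{1}{21 + \sqrt{-4}} = \frac{1}{21 + 2 i} = \frac{21 - 2 i}{445}$)
$a{\left(j{\left(2 \right)} \right)} \left(293 - 450\right) = \left(\frac{21}{445} - \frac{2 i}{445}\right) \left(293 - 450\right) = \left(\frac{21}{445} - \frac{2 i}{445}\right) \left(-157\right) = - \frac{3297}{445} + \frac{314 i}{445}$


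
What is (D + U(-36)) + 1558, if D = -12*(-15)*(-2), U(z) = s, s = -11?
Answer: 1187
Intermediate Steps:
U(z) = -11
D = -360 (D = 180*(-2) = -360)
(D + U(-36)) + 1558 = (-360 - 11) + 1558 = -371 + 1558 = 1187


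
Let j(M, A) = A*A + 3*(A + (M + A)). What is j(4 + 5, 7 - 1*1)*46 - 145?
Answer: 4409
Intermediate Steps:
j(M, A) = A² + 3*M + 6*A (j(M, A) = A² + 3*(A + (A + M)) = A² + 3*(M + 2*A) = A² + (3*M + 6*A) = A² + 3*M + 6*A)
j(4 + 5, 7 - 1*1)*46 - 145 = ((7 - 1*1)² + 3*(4 + 5) + 6*(7 - 1*1))*46 - 145 = ((7 - 1)² + 3*9 + 6*(7 - 1))*46 - 145 = (6² + 27 + 6*6)*46 - 145 = (36 + 27 + 36)*46 - 145 = 99*46 - 145 = 4554 - 145 = 4409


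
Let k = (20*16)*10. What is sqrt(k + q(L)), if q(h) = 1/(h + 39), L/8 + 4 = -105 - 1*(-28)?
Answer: sqrt(1186818591)/609 ≈ 56.569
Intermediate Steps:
L = -648 (L = -32 + 8*(-105 - 1*(-28)) = -32 + 8*(-105 + 28) = -32 + 8*(-77) = -32 - 616 = -648)
k = 3200 (k = 320*10 = 3200)
q(h) = 1/(39 + h)
sqrt(k + q(L)) = sqrt(3200 + 1/(39 - 648)) = sqrt(3200 + 1/(-609)) = sqrt(3200 - 1/609) = sqrt(1948799/609) = sqrt(1186818591)/609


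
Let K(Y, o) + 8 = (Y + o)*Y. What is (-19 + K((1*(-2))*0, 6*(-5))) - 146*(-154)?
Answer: 22457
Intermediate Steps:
K(Y, o) = -8 + Y*(Y + o) (K(Y, o) = -8 + (Y + o)*Y = -8 + Y*(Y + o))
(-19 + K((1*(-2))*0, 6*(-5))) - 146*(-154) = (-19 + (-8 + ((1*(-2))*0)**2 + ((1*(-2))*0)*(6*(-5)))) - 146*(-154) = (-19 + (-8 + (-2*0)**2 - 2*0*(-30))) + 22484 = (-19 + (-8 + 0**2 + 0*(-30))) + 22484 = (-19 + (-8 + 0 + 0)) + 22484 = (-19 - 8) + 22484 = -27 + 22484 = 22457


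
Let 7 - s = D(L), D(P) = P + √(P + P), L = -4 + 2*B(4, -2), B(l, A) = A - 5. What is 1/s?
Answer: 25/661 + 6*I/661 ≈ 0.037821 + 0.0090772*I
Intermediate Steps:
B(l, A) = -5 + A
L = -18 (L = -4 + 2*(-5 - 2) = -4 + 2*(-7) = -4 - 14 = -18)
D(P) = P + √2*√P (D(P) = P + √(2*P) = P + √2*√P)
s = 25 - 6*I (s = 7 - (-18 + √2*√(-18)) = 7 - (-18 + √2*(3*I*√2)) = 7 - (-18 + 6*I) = 7 + (18 - 6*I) = 25 - 6*I ≈ 25.0 - 6.0*I)
1/s = 1/(25 - 6*I) = (25 + 6*I)/661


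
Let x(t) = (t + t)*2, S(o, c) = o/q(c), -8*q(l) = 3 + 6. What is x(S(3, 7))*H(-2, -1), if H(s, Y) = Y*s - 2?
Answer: 0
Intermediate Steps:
q(l) = -9/8 (q(l) = -(3 + 6)/8 = -⅛*9 = -9/8)
S(o, c) = -8*o/9 (S(o, c) = o/(-9/8) = o*(-8/9) = -8*o/9)
H(s, Y) = -2 + Y*s
x(t) = 4*t (x(t) = (2*t)*2 = 4*t)
x(S(3, 7))*H(-2, -1) = (4*(-8/9*3))*(-2 - 1*(-2)) = (4*(-8/3))*(-2 + 2) = -32/3*0 = 0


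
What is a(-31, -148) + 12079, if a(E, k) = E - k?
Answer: 12196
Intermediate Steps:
a(-31, -148) + 12079 = (-31 - 1*(-148)) + 12079 = (-31 + 148) + 12079 = 117 + 12079 = 12196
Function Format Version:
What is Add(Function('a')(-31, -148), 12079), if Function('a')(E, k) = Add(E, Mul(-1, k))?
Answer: 12196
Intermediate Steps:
Add(Function('a')(-31, -148), 12079) = Add(Add(-31, Mul(-1, -148)), 12079) = Add(Add(-31, 148), 12079) = Add(117, 12079) = 12196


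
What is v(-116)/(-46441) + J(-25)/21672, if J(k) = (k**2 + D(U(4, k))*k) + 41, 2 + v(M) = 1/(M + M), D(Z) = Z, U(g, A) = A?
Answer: 434991071/7296902802 ≈ 0.059613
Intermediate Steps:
v(M) = -2 + 1/(2*M) (v(M) = -2 + 1/(M + M) = -2 + 1/(2*M))
J(k) = 41 + 2*k**2 (J(k) = (k**2 + k*k) + 41 = (k**2 + k**2) + 41 = 2*k**2 + 41 = 41 + 2*k**2)
v(-116)/(-46441) + J(-25)/21672 = (-2 + (1/2)/(-116))/(-46441) + (41 + 2*(-25)**2)/21672 = (-2 + (1/2)*(-1/116))*(-1/46441) + (41 + 2*625)*(1/21672) = (-2 - 1/232)*(-1/46441) + (41 + 1250)*(1/21672) = -465/232*(-1/46441) + 1291*(1/21672) = 465/10774312 + 1291/21672 = 434991071/7296902802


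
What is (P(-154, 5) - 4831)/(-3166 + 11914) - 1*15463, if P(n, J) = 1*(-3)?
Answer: -67637579/4374 ≈ -15464.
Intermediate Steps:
P(n, J) = -3
(P(-154, 5) - 4831)/(-3166 + 11914) - 1*15463 = (-3 - 4831)/(-3166 + 11914) - 1*15463 = -4834/8748 - 15463 = -4834*1/8748 - 15463 = -2417/4374 - 15463 = -67637579/4374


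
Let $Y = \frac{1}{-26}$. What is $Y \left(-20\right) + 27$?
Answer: $\frac{361}{13} \approx 27.769$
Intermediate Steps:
$Y = - \frac{1}{26} \approx -0.038462$
$Y \left(-20\right) + 27 = \left(- \frac{1}{26}\right) \left(-20\right) + 27 = \frac{10}{13} + 27 = \frac{361}{13}$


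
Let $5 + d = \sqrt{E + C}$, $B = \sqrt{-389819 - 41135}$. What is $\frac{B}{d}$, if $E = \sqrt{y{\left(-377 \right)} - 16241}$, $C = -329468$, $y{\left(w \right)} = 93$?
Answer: $\frac{i \sqrt{430954}}{-5 + \sqrt{2} \sqrt{-164734 + i \sqrt{4037}}} \approx 1.1436 - 0.0097413 i$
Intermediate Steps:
$E = 2 i \sqrt{4037}$ ($E = \sqrt{93 - 16241} = \sqrt{-16148} = 2 i \sqrt{4037} \approx 127.07 i$)
$B = i \sqrt{430954}$ ($B = \sqrt{-430954} = i \sqrt{430954} \approx 656.47 i$)
$d = -5 + \sqrt{-329468 + 2 i \sqrt{4037}}$ ($d = -5 + \sqrt{2 i \sqrt{4037} - 329468} = -5 + \sqrt{-329468 + 2 i \sqrt{4037}} \approx -4.8893 + 573.99 i$)
$\frac{B}{d} = \frac{i \sqrt{430954}}{-5 + \sqrt{-329468 + 2 i \sqrt{4037}}}$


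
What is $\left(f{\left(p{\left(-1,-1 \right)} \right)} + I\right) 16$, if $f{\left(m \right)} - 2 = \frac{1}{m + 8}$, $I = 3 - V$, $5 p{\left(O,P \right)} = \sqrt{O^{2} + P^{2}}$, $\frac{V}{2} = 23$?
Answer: $- \frac{522544}{799} - \frac{40 \sqrt{2}}{799} \approx -654.07$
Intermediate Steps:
$V = 46$ ($V = 2 \cdot 23 = 46$)
$p{\left(O,P \right)} = \frac{\sqrt{O^{2} + P^{2}}}{5}$
$I = -43$ ($I = 3 - 46 = -43$)
$f{\left(m \right)} = 2 + \frac{1}{8 + m}$ ($f{\left(m \right)} = 2 + \frac{1}{m + 8} = 2 + \frac{1}{8 + m}$)
$\left(f{\left(p{\left(-1,-1 \right)} \right)} + I\right) 16 = \left(\frac{17 + 2 \frac{\sqrt{\left(-1\right)^{2} + \left(-1\right)^{2}}}{5}}{8 + \frac{\sqrt{\left(-1\right)^{2} + \left(-1\right)^{2}}}{5}} - 43\right) 16 = \left(\frac{17 + 2 \frac{\sqrt{1 + 1}}{5}}{8 + \frac{\sqrt{1 + 1}}{5}} - 43\right) 16 = \left(\frac{17 + 2 \frac{\sqrt{2}}{5}}{8 + \frac{\sqrt{2}}{5}} - 43\right) 16 = \left(\frac{17 + \frac{2 \sqrt{2}}{5}}{8 + \frac{\sqrt{2}}{5}} - 43\right) 16 = \left(-43 + \frac{17 + \frac{2 \sqrt{2}}{5}}{8 + \frac{\sqrt{2}}{5}}\right) 16 = -688 + \frac{16 \left(17 + \frac{2 \sqrt{2}}{5}\right)}{8 + \frac{\sqrt{2}}{5}}$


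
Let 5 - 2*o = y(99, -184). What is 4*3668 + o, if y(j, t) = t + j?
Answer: 14717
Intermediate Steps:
y(j, t) = j + t
o = 45 (o = 5/2 - (99 - 184)/2 = 5/2 - ½*(-85) = 5/2 + 85/2 = 45)
4*3668 + o = 4*3668 + 45 = 14672 + 45 = 14717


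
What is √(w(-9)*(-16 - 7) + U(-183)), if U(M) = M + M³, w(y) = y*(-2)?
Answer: 2*I*√1532271 ≈ 2475.7*I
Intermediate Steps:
w(y) = -2*y
√(w(-9)*(-16 - 7) + U(-183)) = √((-2*(-9))*(-16 - 7) + (-183 + (-183)³)) = √(18*(-23) + (-183 - 6128487)) = √(-414 - 6128670) = √(-6129084) = 2*I*√1532271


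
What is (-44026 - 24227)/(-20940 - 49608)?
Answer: 22751/23516 ≈ 0.96747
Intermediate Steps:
(-44026 - 24227)/(-20940 - 49608) = -68253/(-70548) = -68253*(-1/70548) = 22751/23516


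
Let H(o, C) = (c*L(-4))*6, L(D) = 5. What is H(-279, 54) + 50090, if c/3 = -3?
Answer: 49820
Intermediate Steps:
c = -9 (c = 3*(-3) = -9)
H(o, C) = -270 (H(o, C) = -9*5*6 = -45*6 = -270)
H(-279, 54) + 50090 = -270 + 50090 = 49820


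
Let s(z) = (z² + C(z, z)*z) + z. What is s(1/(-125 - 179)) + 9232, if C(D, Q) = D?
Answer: 426592105/46208 ≈ 9232.0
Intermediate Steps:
s(z) = z + 2*z² (s(z) = (z² + z*z) + z = (z² + z²) + z = 2*z² + z = z + 2*z²)
s(1/(-125 - 179)) + 9232 = (1 + 2/(-125 - 179))/(-125 - 179) + 9232 = (1 + 2/(-304))/(-304) + 9232 = -(1 + 2*(-1/304))/304 + 9232 = -(1 - 1/152)/304 + 9232 = -1/304*151/152 + 9232 = -151/46208 + 9232 = 426592105/46208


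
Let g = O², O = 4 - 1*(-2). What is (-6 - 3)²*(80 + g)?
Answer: 9396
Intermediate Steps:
O = 6 (O = 4 + 2 = 6)
g = 36 (g = 6² = 36)
(-6 - 3)²*(80 + g) = (-6 - 3)²*(80 + 36) = (-9)²*116 = 81*116 = 9396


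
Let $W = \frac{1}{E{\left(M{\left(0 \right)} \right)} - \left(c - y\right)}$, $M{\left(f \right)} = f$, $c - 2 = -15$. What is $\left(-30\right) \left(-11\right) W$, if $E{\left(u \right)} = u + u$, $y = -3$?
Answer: $33$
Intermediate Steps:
$c = -13$ ($c = 2 - 15 = -13$)
$E{\left(u \right)} = 2 u$
$W = \frac{1}{10}$ ($W = \frac{1}{2 \cdot 0 - -10} = \frac{1}{0 + \left(-3 + 13\right)} = \frac{1}{0 + 10} = \frac{1}{10} \approx 0.1$)
$\left(-30\right) \left(-11\right) W = \left(-30\right) \left(-11\right) \frac{1}{10} = 330 \cdot \frac{1}{10} = 33$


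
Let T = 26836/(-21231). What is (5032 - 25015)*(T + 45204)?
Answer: -6392556957368/7077 ≈ -9.0329e+8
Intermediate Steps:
T = -26836/21231 (T = 26836*(-1/21231) = -26836/21231 ≈ -1.2640)
(5032 - 25015)*(T + 45204) = (5032 - 25015)*(-26836/21231 + 45204) = -19983*959699288/21231 = -6392556957368/7077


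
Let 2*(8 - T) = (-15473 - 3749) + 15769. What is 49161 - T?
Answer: 94853/2 ≈ 47427.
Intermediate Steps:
T = 3469/2 (T = 8 - ((-15473 - 3749) + 15769)/2 = 8 - (-19222 + 15769)/2 = 8 - 1/2*(-3453) = 8 + 3453/2 = 3469/2 ≈ 1734.5)
49161 - T = 49161 - 1*3469/2 = 49161 - 3469/2 = 94853/2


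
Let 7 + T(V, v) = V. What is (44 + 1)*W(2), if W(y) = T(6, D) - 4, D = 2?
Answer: -225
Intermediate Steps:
T(V, v) = -7 + V
W(y) = -5 (W(y) = (-7 + 6) - 4 = -1 - 4 = -5)
(44 + 1)*W(2) = (44 + 1)*(-5) = 45*(-5) = -225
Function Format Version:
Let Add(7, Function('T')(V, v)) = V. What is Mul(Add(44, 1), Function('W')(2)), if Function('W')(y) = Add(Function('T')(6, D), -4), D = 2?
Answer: -225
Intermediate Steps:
Function('T')(V, v) = Add(-7, V)
Function('W')(y) = -5 (Function('W')(y) = Add(Add(-7, 6), -4) = Add(-1, -4) = -5)
Mul(Add(44, 1), Function('W')(2)) = Mul(Add(44, 1), -5) = Mul(45, -5) = -225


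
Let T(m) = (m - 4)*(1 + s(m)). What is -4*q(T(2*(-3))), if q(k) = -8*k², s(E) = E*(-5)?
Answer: 3075200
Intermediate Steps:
s(E) = -5*E
T(m) = (1 - 5*m)*(-4 + m) (T(m) = (m - 4)*(1 - 5*m) = (-4 + m)*(1 - 5*m) = (1 - 5*m)*(-4 + m))
-4*q(T(2*(-3))) = -(-32)*(-4 - 5*(2*(-3))² + 21*(2*(-3)))² = -(-32)*(-4 - 5*(-6)² + 21*(-6))² = -(-32)*(-4 - 5*36 - 126)² = -(-32)*(-4 - 180 - 126)² = -(-32)*(-310)² = -(-32)*96100 = -4*(-768800) = 3075200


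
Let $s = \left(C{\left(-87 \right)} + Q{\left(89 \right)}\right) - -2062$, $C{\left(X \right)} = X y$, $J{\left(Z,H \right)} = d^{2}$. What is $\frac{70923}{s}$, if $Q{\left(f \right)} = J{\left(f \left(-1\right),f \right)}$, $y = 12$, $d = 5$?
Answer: $\frac{70923}{1043} \approx 67.999$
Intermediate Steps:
$J{\left(Z,H \right)} = 25$ ($J{\left(Z,H \right)} = 5^{2} = 25$)
$C{\left(X \right)} = 12 X$ ($C{\left(X \right)} = X 12 = 12 X$)
$Q{\left(f \right)} = 25$
$s = 1043$ ($s = \left(12 \left(-87\right) + 25\right) - -2062 = \left(-1044 + 25\right) + 2062 = -1019 + 2062 = 1043$)
$\frac{70923}{s} = \frac{70923}{1043}$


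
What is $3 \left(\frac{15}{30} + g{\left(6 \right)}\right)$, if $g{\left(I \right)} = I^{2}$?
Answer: $\frac{219}{2} \approx 109.5$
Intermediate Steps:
$3 \left(\frac{15}{30} + g{\left(6 \right)}\right) = 3 \left(\frac{15}{30} + 6^{2}\right) = 3 \left(15 \cdot \frac{1}{30} + 36\right) = 3 \left(\frac{1}{2} + 36\right) = 3 \cdot \frac{73}{2} = \frac{219}{2}$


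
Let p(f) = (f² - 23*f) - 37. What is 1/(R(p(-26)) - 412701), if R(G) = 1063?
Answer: -1/411638 ≈ -2.4293e-6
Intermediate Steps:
p(f) = -37 + f² - 23*f
1/(R(p(-26)) - 412701) = 1/(1063 - 412701) = 1/(-411638) = -1/411638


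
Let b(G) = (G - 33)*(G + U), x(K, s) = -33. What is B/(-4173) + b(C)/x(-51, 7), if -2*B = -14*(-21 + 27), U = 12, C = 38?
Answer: -348212/45903 ≈ -7.5858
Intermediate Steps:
b(G) = (-33 + G)*(12 + G) (b(G) = (G - 33)*(G + 12) = (-33 + G)*(12 + G))
B = 42 (B = -(-7)*(-21 + 27) = -(-7)*6 = -1/2*(-84) = 42)
B/(-4173) + b(C)/x(-51, 7) = 42/(-4173) + (-396 + 38**2 - 21*38)/(-33) = 42*(-1/4173) + (-396 + 1444 - 798)*(-1/33) = -14/1391 + 250*(-1/33) = -14/1391 - 250/33 = -348212/45903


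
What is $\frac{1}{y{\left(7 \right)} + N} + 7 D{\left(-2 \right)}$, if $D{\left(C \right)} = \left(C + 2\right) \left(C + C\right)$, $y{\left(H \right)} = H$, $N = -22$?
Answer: $- \frac{1}{15} \approx -0.066667$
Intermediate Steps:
$D{\left(C \right)} = 2 C \left(2 + C\right)$ ($D{\left(C \right)} = \left(2 + C\right) 2 C = 2 C \left(2 + C\right)$)
$\frac{1}{y{\left(7 \right)} + N} + 7 D{\left(-2 \right)} = \frac{1}{7 - 22} + 7 \cdot 2 \left(-2\right) \left(2 - 2\right) = \frac{1}{-15} + 7 \cdot 2 \left(-2\right) 0 = - \frac{1}{15} + 7 \cdot 0 = - \frac{1}{15} + 0 = - \frac{1}{15}$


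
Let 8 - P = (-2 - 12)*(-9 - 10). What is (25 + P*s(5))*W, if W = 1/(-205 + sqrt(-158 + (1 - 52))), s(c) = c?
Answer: 259325/42234 + 1265*I*sqrt(209)/42234 ≈ 6.1402 + 0.43301*I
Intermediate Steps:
P = -258 (P = 8 - (-2 - 12)*(-9 - 10) = 8 - (-14)*(-19) = 8 - 1*266 = 8 - 266 = -258)
W = 1/(-205 + I*sqrt(209)) (W = 1/(-205 + sqrt(-158 - 51)) = 1/(-205 + sqrt(-209)) = 1/(-205 + I*sqrt(209)) ≈ -0.0048539 - 0.0003423*I)
(25 + P*s(5))*W = (25 - 258*5)*(-205/42234 - I*sqrt(209)/42234) = (25 - 1290)*(-205/42234 - I*sqrt(209)/42234) = -1265*(-205/42234 - I*sqrt(209)/42234) = 259325/42234 + 1265*I*sqrt(209)/42234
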